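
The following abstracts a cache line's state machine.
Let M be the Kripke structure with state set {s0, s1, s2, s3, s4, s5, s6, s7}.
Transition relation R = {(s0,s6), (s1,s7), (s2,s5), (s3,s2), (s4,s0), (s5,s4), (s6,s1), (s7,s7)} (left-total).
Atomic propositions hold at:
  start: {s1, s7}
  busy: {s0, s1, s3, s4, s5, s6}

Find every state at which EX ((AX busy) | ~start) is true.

{s0, s2, s3, s4, s5}

Sat(AX busy) = {s : every successor in {s0, s1, s3, s4, s5, s6}} = {s0, s2, s4, s5, s6}
Sat(~start) = {s0, s2, s3, s4, s5, s6}
Sat((AX busy) | ~start) = {s0, s2, s3, s4, s5, s6}
Sat(EX ((AX busy) | ~start)) = {s : some successor in {s0, s2, s3, s4, s5, s6}} = {s0, s2, s3, s4, s5}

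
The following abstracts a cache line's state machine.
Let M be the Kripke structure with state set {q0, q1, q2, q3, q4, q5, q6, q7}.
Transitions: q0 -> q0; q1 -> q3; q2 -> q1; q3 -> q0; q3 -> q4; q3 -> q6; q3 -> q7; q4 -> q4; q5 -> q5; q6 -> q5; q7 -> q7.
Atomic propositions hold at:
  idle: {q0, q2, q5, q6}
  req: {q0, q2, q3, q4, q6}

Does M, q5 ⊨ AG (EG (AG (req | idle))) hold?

Yes

Sat(req | idle) = {q0, q2, q3, q4, q5, q6}
AG (req | idle): greatest fixpoint, start Z0 = {q0, q2, q3, q4, q5, q6}, keep only states in Sat with every successor in Z. Z1 = {q0, q4, q5, q6}; fixed.
Sat(AG (req | idle)) = {q0, q4, q5, q6}
EG (AG (req | idle)): greatest fixpoint, start Z0 = {q0, q4, q5, q6}, keep only states in Sat with some successor in Z. Already a fixed point.
Sat(EG (AG (req | idle))) = {q0, q4, q5, q6}
AG (EG (AG (req | idle))): greatest fixpoint, start Z0 = {q0, q4, q5, q6}, keep only states in Sat with every successor in Z. Already a fixed point.
Sat(AG (EG (AG (req | idle)))) = {q0, q4, q5, q6}
q5 ∈ Sat(AG (EG (AG (req | idle)))) = {q0, q4, q5, q6}, so the formula holds at q5.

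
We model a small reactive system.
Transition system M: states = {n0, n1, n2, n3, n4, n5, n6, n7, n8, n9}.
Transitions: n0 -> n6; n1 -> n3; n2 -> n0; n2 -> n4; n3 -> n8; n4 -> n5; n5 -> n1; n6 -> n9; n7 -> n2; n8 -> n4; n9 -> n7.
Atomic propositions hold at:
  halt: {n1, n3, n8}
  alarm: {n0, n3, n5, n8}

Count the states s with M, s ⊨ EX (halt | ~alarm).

9

Sat(~alarm) = {n1, n2, n4, n6, n7, n9}
Sat(halt | ~alarm) = {n1, n2, n3, n4, n6, n7, n8, n9}
Sat(EX (halt | ~alarm)) = {s : some successor in {n1, n2, n3, n4, n6, n7, n8, n9}} = {n0, n1, n2, n3, n5, n6, n7, n8, n9}
|Sat(EX (halt | ~alarm))| = |{n0, n1, n2, n3, n5, n6, n7, n8, n9}| = 9.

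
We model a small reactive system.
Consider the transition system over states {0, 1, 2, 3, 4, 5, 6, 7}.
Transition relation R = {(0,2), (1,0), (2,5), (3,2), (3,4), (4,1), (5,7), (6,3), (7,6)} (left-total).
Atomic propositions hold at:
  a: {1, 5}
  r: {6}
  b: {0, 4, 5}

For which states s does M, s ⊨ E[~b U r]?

{6, 7}

Sat(~b) = {1, 2, 3, 6, 7}
E[~b U r]: least fixpoint, start Z0 = Sat(r) = {6}, add states in Sat(~b) with some successor in Z. Z1 = {6, 7}; fixed.
Sat(E[~b U r]) = {6, 7}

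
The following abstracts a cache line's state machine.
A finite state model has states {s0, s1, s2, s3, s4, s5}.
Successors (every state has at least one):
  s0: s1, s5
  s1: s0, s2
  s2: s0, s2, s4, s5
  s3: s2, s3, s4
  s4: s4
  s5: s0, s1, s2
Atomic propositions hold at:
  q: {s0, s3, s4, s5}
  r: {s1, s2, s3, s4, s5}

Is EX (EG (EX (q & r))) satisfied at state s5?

Sat(q & r) = {s3, s4, s5}
Sat(EX (q & r)) = {s : some successor in {s3, s4, s5}} = {s0, s2, s3, s4}
EG (EX (q & r)): greatest fixpoint, start Z0 = {s0, s2, s3, s4}, keep only states in Sat with some successor in Z. Z1 = {s2, s3, s4}; fixed.
Sat(EG (EX (q & r))) = {s2, s3, s4}
Sat(EX (EG (EX (q & r)))) = {s : some successor in {s2, s3, s4}} = {s1, s2, s3, s4, s5}
s5 ∈ Sat(EX (EG (EX (q & r)))) = {s1, s2, s3, s4, s5}, so the formula holds at s5.

Yes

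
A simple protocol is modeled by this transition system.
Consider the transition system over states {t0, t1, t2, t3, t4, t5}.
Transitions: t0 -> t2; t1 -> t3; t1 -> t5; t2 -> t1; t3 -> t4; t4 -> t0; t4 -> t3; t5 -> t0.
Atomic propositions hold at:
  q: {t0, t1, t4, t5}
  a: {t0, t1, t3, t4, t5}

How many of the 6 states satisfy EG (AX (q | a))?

4

Sat(q | a) = {t0, t1, t3, t4, t5}
Sat(AX (q | a)) = {s : every successor in {t0, t1, t3, t4, t5}} = {t1, t2, t3, t4, t5}
EG (AX (q | a)): greatest fixpoint, start Z0 = {t1, t2, t3, t4, t5}, keep only states in Sat with some successor in Z. Z1 = {t1, t2, t3, t4}; fixed.
Sat(EG (AX (q | a))) = {t1, t2, t3, t4}
|Sat(EG (AX (q | a)))| = |{t1, t2, t3, t4}| = 4.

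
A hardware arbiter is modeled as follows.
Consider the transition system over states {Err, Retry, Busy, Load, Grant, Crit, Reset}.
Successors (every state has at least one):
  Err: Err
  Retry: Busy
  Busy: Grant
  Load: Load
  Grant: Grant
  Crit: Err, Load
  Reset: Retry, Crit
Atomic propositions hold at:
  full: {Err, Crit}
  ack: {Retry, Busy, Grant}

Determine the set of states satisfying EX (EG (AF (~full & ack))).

{Retry, Busy, Grant, Reset}

Sat(~full) = {Retry, Busy, Load, Grant, Reset}
Sat(~full & ack) = {Retry, Busy, Grant}
AF (~full & ack): least fixpoint, start Z0 = {Retry, Busy, Grant}, add states with every successor in Z. Already a fixed point.
Sat(AF (~full & ack)) = {Retry, Busy, Grant}
EG (AF (~full & ack)): greatest fixpoint, start Z0 = {Retry, Busy, Grant}, keep only states in Sat with some successor in Z. Already a fixed point.
Sat(EG (AF (~full & ack))) = {Retry, Busy, Grant}
Sat(EX (EG (AF (~full & ack)))) = {s : some successor in {Retry, Busy, Grant}} = {Retry, Busy, Grant, Reset}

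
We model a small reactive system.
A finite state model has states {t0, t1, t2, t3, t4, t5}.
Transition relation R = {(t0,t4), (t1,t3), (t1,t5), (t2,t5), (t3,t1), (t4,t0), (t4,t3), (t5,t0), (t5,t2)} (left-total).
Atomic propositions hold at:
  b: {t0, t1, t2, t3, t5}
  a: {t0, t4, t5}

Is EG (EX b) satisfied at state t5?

Sat(EX b) = {s : some successor in {t0, t1, t2, t3, t5}} = {t1, t2, t3, t4, t5}
EG (EX b): greatest fixpoint, start Z0 = {t1, t2, t3, t4, t5}, keep only states in Sat with some successor in Z. Already a fixed point.
Sat(EG (EX b)) = {t1, t2, t3, t4, t5}
t5 ∈ Sat(EG (EX b)) = {t1, t2, t3, t4, t5}, so the formula holds at t5.

Yes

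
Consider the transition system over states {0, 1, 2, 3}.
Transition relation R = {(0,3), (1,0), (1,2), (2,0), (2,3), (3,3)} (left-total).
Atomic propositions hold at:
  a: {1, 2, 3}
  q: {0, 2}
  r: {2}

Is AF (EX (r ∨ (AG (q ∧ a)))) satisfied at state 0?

Sat(q ∧ a) = {2}
AG (q ∧ a): greatest fixpoint, start Z0 = {2}, keep only states in Sat with every successor in Z. Z1 = ∅; fixed.
Sat(AG (q ∧ a)) = ∅
Sat(r ∨ (AG (q ∧ a))) = {2}
Sat(EX (r ∨ (AG (q ∧ a)))) = {s : some successor in {2}} = {1}
AF (EX (r ∨ (AG (q ∧ a)))): least fixpoint, start Z0 = {1}, add states with every successor in Z. Already a fixed point.
Sat(AF (EX (r ∨ (AG (q ∧ a))))) = {1}
0 ∉ Sat(AF (EX (r ∨ (AG (q ∧ a))))) = {1}, so the formula does not hold at 0.

No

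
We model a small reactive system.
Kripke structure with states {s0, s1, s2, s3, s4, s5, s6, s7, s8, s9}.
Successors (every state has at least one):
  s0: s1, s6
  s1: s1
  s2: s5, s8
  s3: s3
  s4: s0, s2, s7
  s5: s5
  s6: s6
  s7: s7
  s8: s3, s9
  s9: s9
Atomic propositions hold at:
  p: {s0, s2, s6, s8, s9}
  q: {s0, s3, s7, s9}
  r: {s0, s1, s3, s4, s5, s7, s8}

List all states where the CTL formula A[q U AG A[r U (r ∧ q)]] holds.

{s3, s7}

Sat(r ∧ q) = {s0, s3, s7}
A[r U (r ∧ q)]: least fixpoint, start Z0 = Sat((r ∧ q)) = {s0, s3, s7}, add states in Sat(r) with every successor in Z. Already a fixed point.
Sat(A[r U (r ∧ q)]) = {s0, s3, s7}
AG A[r U (r ∧ q)]: greatest fixpoint, start Z0 = {s0, s3, s7}, keep only states in Sat with every successor in Z. Z1 = {s3, s7}; fixed.
Sat(AG A[r U (r ∧ q)]) = {s3, s7}
A[q U AG A[r U (r ∧ q)]]: least fixpoint, start Z0 = Sat(AG A[r U (r ∧ q)]) = {s3, s7}, add states in Sat(q) with every successor in Z. Already a fixed point.
Sat(A[q U AG A[r U (r ∧ q)]]) = {s3, s7}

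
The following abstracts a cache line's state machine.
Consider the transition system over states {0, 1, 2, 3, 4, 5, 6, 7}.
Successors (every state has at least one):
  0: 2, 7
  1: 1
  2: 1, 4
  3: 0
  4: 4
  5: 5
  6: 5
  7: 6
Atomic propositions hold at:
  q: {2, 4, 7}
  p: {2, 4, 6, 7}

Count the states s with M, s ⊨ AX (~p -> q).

Sat(~p) = {0, 1, 3, 5}
Sat(~p -> q) = {2, 4, 6, 7}
Sat(AX (~p -> q)) = {s : every successor in {2, 4, 6, 7}} = {0, 4, 7}
|Sat(AX (~p -> q))| = |{0, 4, 7}| = 3.

3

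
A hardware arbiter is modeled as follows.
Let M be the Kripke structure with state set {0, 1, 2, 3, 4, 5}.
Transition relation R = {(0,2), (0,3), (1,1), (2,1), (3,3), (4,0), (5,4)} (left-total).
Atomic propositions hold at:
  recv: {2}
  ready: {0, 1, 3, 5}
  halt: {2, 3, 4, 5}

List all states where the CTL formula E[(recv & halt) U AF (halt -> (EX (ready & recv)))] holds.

Sat(recv & halt) = {2}
Sat(ready & recv) = ∅
Sat(EX (ready & recv)) = {s : some successor in ∅} = ∅
Sat(halt -> (EX (ready & recv))) = {0, 1}
AF (halt -> (EX (ready & recv))): least fixpoint, start Z0 = {0, 1}, add states with every successor in Z. Z1 = {0, 1, 2, 4}; Z2 = {0, 1, 2, 4, 5}; fixed.
Sat(AF (halt -> (EX (ready & recv)))) = {0, 1, 2, 4, 5}
E[(recv & halt) U AF (halt -> (EX (ready & recv)))]: least fixpoint, start Z0 = Sat(AF (halt -> (EX (ready & recv)))) = {0, 1, 2, 4, 5}, add states in Sat(recv & halt) with some successor in Z. Already a fixed point.
Sat(E[(recv & halt) U AF (halt -> (EX (ready & recv)))]) = {0, 1, 2, 4, 5}

{0, 1, 2, 4, 5}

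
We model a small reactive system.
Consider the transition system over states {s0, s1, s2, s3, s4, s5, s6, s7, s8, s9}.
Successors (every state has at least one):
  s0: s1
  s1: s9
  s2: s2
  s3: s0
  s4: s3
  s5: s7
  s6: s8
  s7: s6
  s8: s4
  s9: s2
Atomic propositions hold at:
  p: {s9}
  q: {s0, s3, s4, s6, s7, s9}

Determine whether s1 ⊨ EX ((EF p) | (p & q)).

EF p: least fixpoint, start Z0 = {s9}, add states with some successor in Z. Z1 = {s1, s9}; Z2 = {s0, s1, s9}; Z3 = {s0, s1, s3, s9}; Z4 = {s0, s1, s3, s4, s9}; Z5 = {s0, s1, s3, s4, s8, s9}; Z6 = {s0, s1, s3, s4, s6, s8, s9}; Z7 = {s0, s1, s3, s4, s6, s7, s8, s9}; Z8 = {s0, s1, s3, s4, s5, s6, s7, s8, s9}; fixed.
Sat(EF p) = {s0, s1, s3, s4, s5, s6, s7, s8, s9}
Sat(p & q) = {s9}
Sat((EF p) | (p & q)) = {s0, s1, s3, s4, s5, s6, s7, s8, s9}
Sat(EX ((EF p) | (p & q))) = {s : some successor in {s0, s1, s3, s4, s5, s6, s7, s8, s9}} = {s0, s1, s3, s4, s5, s6, s7, s8}
s1 ∈ Sat(EX ((EF p) | (p & q))) = {s0, s1, s3, s4, s5, s6, s7, s8}, so the formula holds at s1.

Yes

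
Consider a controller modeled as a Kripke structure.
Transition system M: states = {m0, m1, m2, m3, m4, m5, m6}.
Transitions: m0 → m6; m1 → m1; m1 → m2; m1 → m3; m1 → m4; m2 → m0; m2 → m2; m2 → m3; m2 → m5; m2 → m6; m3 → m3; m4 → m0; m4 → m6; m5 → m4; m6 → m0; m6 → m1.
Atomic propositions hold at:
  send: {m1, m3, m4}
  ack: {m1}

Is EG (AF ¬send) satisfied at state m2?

Sat(¬send) = {m0, m2, m5, m6}
AF ¬send: least fixpoint, start Z0 = {m0, m2, m5, m6}, add states with every successor in Z. Z1 = {m0, m2, m4, m5, m6}; fixed.
Sat(AF ¬send) = {m0, m2, m4, m5, m6}
EG (AF ¬send): greatest fixpoint, start Z0 = {m0, m2, m4, m5, m6}, keep only states in Sat with some successor in Z. Already a fixed point.
Sat(EG (AF ¬send)) = {m0, m2, m4, m5, m6}
m2 ∈ Sat(EG (AF ¬send)) = {m0, m2, m4, m5, m6}, so the formula holds at m2.

Yes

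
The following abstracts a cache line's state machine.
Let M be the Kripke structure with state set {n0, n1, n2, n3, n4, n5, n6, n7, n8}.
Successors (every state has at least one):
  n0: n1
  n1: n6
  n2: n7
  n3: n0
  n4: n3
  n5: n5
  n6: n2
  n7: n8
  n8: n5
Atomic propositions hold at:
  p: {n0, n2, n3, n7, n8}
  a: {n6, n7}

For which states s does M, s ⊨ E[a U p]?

E[a U p]: least fixpoint, start Z0 = Sat(p) = {n0, n2, n3, n7, n8}, add states in Sat(a) with some successor in Z. Z1 = {n0, n2, n3, n6, n7, n8}; fixed.
Sat(E[a U p]) = {n0, n2, n3, n6, n7, n8}

{n0, n2, n3, n6, n7, n8}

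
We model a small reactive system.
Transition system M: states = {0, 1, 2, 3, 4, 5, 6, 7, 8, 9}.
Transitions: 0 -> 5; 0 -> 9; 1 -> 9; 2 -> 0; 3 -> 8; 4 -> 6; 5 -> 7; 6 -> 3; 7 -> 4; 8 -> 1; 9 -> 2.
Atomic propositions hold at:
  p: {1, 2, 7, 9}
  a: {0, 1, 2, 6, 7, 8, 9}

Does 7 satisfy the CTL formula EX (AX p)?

No

Sat(AX p) = {s : every successor in {1, 2, 7, 9}} = {1, 5, 8, 9}
Sat(EX (AX p)) = {s : some successor in {1, 5, 8, 9}} = {0, 1, 3, 8}
7 ∉ Sat(EX (AX p)) = {0, 1, 3, 8}, so the formula does not hold at 7.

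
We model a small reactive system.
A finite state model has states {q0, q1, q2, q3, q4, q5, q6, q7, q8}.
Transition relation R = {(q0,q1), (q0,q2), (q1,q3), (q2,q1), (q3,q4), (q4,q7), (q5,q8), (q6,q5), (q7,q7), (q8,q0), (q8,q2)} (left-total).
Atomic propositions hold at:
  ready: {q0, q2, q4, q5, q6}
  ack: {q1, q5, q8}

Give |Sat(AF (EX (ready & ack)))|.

Sat(ready & ack) = {q5}
Sat(EX (ready & ack)) = {s : some successor in {q5}} = {q6}
AF (EX (ready & ack)): least fixpoint, start Z0 = {q6}, add states with every successor in Z. Already a fixed point.
Sat(AF (EX (ready & ack))) = {q6}
|Sat(AF (EX (ready & ack)))| = |{q6}| = 1.

1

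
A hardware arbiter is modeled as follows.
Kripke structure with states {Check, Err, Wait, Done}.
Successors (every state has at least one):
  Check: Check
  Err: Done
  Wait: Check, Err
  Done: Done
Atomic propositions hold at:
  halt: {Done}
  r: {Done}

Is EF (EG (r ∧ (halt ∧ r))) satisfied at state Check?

Sat(halt ∧ r) = {Done}
Sat(r ∧ (halt ∧ r)) = {Done}
EG (r ∧ (halt ∧ r)): greatest fixpoint, start Z0 = {Done}, keep only states in Sat with some successor in Z. Already a fixed point.
Sat(EG (r ∧ (halt ∧ r))) = {Done}
EF (EG (r ∧ (halt ∧ r))): least fixpoint, start Z0 = {Done}, add states with some successor in Z. Z1 = {Err, Done}; Z2 = {Err, Wait, Done}; fixed.
Sat(EF (EG (r ∧ (halt ∧ r)))) = {Err, Wait, Done}
Check ∉ Sat(EF (EG (r ∧ (halt ∧ r)))) = {Err, Wait, Done}, so the formula does not hold at Check.

No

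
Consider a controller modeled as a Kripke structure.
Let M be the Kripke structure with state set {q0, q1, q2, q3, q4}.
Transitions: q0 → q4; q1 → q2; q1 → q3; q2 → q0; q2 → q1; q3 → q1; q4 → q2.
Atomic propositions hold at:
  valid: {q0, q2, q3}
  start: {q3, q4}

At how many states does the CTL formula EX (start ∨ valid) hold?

Sat(start ∨ valid) = {q0, q2, q3, q4}
Sat(EX (start ∨ valid)) = {s : some successor in {q0, q2, q3, q4}} = {q0, q1, q2, q4}
|Sat(EX (start ∨ valid))| = |{q0, q1, q2, q4}| = 4.

4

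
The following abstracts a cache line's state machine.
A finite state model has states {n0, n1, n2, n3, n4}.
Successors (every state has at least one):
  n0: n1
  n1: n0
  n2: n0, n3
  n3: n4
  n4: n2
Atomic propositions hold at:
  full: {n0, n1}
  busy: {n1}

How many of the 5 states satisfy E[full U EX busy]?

2

Sat(EX busy) = {s : some successor in {n1}} = {n0}
E[full U EX busy]: least fixpoint, start Z0 = Sat(EX busy) = {n0}, add states in Sat(full) with some successor in Z. Z1 = {n0, n1}; fixed.
Sat(E[full U EX busy]) = {n0, n1}
|Sat(E[full U EX busy])| = |{n0, n1}| = 2.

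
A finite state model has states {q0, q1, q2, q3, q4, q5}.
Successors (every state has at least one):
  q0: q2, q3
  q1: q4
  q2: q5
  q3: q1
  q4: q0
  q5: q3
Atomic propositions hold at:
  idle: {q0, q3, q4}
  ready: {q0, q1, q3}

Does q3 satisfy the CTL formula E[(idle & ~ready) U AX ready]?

Sat(~ready) = {q2, q4, q5}
Sat(idle & ~ready) = {q4}
Sat(AX ready) = {s : every successor in {q0, q1, q3}} = {q3, q4, q5}
E[(idle & ~ready) U AX ready]: least fixpoint, start Z0 = Sat(AX ready) = {q3, q4, q5}, add states in Sat(idle & ~ready) with some successor in Z. Already a fixed point.
Sat(E[(idle & ~ready) U AX ready]) = {q3, q4, q5}
q3 ∈ Sat(E[(idle & ~ready) U AX ready]) = {q3, q4, q5}, so the formula holds at q3.

Yes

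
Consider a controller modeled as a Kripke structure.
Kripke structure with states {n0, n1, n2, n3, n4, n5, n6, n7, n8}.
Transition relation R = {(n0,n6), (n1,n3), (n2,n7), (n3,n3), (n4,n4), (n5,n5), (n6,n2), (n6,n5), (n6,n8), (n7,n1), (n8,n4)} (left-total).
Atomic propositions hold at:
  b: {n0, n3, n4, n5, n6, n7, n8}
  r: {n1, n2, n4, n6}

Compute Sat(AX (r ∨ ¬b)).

Sat(¬b) = {n1, n2}
Sat(r ∨ ¬b) = {n1, n2, n4, n6}
Sat(AX (r ∨ ¬b)) = {s : every successor in {n1, n2, n4, n6}} = {n0, n4, n7, n8}

{n0, n4, n7, n8}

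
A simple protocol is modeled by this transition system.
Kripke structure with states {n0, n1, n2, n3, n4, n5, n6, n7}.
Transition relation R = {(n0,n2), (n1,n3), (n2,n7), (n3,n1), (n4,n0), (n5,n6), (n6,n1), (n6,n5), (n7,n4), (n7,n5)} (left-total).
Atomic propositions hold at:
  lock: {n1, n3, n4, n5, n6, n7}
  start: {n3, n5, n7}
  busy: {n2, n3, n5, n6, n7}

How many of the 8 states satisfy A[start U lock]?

6

A[start U lock]: least fixpoint, start Z0 = Sat(lock) = {n1, n3, n4, n5, n6, n7}, add states in Sat(start) with every successor in Z. Already a fixed point.
Sat(A[start U lock]) = {n1, n3, n4, n5, n6, n7}
|Sat(A[start U lock])| = |{n1, n3, n4, n5, n6, n7}| = 6.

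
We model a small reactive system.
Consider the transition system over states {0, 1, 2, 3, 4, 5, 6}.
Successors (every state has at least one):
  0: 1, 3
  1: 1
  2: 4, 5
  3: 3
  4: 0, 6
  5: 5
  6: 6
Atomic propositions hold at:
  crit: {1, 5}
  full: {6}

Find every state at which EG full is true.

{6}

EG full: greatest fixpoint, start Z0 = {6}, keep only states in Sat with some successor in Z. Already a fixed point.
Sat(EG full) = {6}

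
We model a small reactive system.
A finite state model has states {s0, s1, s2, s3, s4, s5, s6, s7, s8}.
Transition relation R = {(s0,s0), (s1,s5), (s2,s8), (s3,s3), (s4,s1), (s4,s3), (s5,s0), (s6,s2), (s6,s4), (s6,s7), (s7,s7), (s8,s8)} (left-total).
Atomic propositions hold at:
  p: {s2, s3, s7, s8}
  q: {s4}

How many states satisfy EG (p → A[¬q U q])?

Sat(¬q) = {s0, s1, s2, s3, s5, s6, s7, s8}
A[¬q U q]: least fixpoint, start Z0 = Sat(q) = {s4}, add states in Sat(¬q) with every successor in Z. Already a fixed point.
Sat(A[¬q U q]) = {s4}
Sat(p → A[¬q U q]) = {s0, s1, s4, s5, s6}
EG (p → A[¬q U q]): greatest fixpoint, start Z0 = {s0, s1, s4, s5, s6}, keep only states in Sat with some successor in Z. Already a fixed point.
Sat(EG (p → A[¬q U q])) = {s0, s1, s4, s5, s6}
|Sat(EG (p → A[¬q U q]))| = |{s0, s1, s4, s5, s6}| = 5.

5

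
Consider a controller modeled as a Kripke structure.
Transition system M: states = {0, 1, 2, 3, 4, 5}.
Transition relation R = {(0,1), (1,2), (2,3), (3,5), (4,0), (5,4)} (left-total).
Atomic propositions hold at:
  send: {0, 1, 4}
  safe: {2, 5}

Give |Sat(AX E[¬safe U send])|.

Sat(¬safe) = {0, 1, 3, 4}
E[¬safe U send]: least fixpoint, start Z0 = Sat(send) = {0, 1, 4}, add states in Sat(¬safe) with some successor in Z. Already a fixed point.
Sat(E[¬safe U send]) = {0, 1, 4}
Sat(AX E[¬safe U send]) = {s : every successor in {0, 1, 4}} = {0, 4, 5}
|Sat(AX E[¬safe U send])| = |{0, 4, 5}| = 3.

3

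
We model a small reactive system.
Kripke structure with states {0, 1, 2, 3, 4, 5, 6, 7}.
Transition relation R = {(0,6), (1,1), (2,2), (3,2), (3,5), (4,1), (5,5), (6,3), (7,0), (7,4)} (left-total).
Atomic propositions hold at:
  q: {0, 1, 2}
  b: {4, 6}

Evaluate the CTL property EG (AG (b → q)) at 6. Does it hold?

No

Sat(b → q) = {0, 1, 2, 3, 5, 7}
AG (b → q): greatest fixpoint, start Z0 = {0, 1, 2, 3, 5, 7}, keep only states in Sat with every successor in Z. Z1 = {1, 2, 3, 5}; fixed.
Sat(AG (b → q)) = {1, 2, 3, 5}
EG (AG (b → q)): greatest fixpoint, start Z0 = {1, 2, 3, 5}, keep only states in Sat with some successor in Z. Already a fixed point.
Sat(EG (AG (b → q))) = {1, 2, 3, 5}
6 ∉ Sat(EG (AG (b → q))) = {1, 2, 3, 5}, so the formula does not hold at 6.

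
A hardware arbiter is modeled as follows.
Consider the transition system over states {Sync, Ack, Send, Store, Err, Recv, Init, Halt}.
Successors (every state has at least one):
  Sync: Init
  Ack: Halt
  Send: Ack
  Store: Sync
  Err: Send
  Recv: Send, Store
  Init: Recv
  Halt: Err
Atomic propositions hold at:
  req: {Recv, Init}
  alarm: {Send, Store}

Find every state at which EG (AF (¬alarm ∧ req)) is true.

{Sync, Store, Recv, Init}

Sat(¬alarm) = {Sync, Ack, Err, Recv, Init, Halt}
Sat(¬alarm ∧ req) = {Recv, Init}
AF (¬alarm ∧ req): least fixpoint, start Z0 = {Recv, Init}, add states with every successor in Z. Z1 = {Sync, Recv, Init}; Z2 = {Sync, Store, Recv, Init}; fixed.
Sat(AF (¬alarm ∧ req)) = {Sync, Store, Recv, Init}
EG (AF (¬alarm ∧ req)): greatest fixpoint, start Z0 = {Sync, Store, Recv, Init}, keep only states in Sat with some successor in Z. Already a fixed point.
Sat(EG (AF (¬alarm ∧ req))) = {Sync, Store, Recv, Init}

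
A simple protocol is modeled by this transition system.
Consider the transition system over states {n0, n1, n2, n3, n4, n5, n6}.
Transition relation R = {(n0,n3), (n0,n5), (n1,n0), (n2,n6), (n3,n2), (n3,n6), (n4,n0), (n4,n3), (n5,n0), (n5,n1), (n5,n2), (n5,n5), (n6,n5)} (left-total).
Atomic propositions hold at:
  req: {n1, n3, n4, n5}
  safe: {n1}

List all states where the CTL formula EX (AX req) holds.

{n1, n2, n3, n4, n5}

Sat(AX req) = {s : every successor in {n1, n3, n4, n5}} = {n0, n6}
Sat(EX (AX req)) = {s : some successor in {n0, n6}} = {n1, n2, n3, n4, n5}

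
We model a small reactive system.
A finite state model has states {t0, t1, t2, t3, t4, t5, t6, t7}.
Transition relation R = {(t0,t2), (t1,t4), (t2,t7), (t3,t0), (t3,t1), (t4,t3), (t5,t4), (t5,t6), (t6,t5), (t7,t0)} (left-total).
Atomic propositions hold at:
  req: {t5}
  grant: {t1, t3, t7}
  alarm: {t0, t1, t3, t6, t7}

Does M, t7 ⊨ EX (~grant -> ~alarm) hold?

Sat(~grant) = {t0, t2, t4, t5, t6}
Sat(~alarm) = {t2, t4, t5}
Sat(~grant -> ~alarm) = {t1, t2, t3, t4, t5, t7}
Sat(EX (~grant -> ~alarm)) = {s : some successor in {t1, t2, t3, t4, t5, t7}} = {t0, t1, t2, t3, t4, t5, t6}
t7 ∉ Sat(EX (~grant -> ~alarm)) = {t0, t1, t2, t3, t4, t5, t6}, so the formula does not hold at t7.

No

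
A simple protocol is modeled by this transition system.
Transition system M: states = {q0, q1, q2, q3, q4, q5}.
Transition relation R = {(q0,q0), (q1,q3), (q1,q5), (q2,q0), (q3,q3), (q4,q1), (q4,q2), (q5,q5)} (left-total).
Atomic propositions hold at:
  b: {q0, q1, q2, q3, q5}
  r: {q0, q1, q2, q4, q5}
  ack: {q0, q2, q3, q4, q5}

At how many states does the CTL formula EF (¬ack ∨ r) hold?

5

Sat(¬ack) = {q1}
Sat(¬ack ∨ r) = {q0, q1, q2, q4, q5}
EF (¬ack ∨ r): least fixpoint, start Z0 = {q0, q1, q2, q4, q5}, add states with some successor in Z. Already a fixed point.
Sat(EF (¬ack ∨ r)) = {q0, q1, q2, q4, q5}
|Sat(EF (¬ack ∨ r))| = |{q0, q1, q2, q4, q5}| = 5.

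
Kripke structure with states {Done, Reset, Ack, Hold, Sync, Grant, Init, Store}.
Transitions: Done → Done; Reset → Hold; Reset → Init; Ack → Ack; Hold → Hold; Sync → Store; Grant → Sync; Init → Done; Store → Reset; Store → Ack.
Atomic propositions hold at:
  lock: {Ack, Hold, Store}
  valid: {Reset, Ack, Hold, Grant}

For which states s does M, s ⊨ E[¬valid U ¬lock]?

Sat(¬valid) = {Done, Sync, Init, Store}
Sat(¬lock) = {Done, Reset, Sync, Grant, Init}
E[¬valid U ¬lock]: least fixpoint, start Z0 = Sat(¬lock) = {Done, Reset, Sync, Grant, Init}, add states in Sat(¬valid) with some successor in Z. Z1 = {Done, Reset, Sync, Grant, Init, Store}; fixed.
Sat(E[¬valid U ¬lock]) = {Done, Reset, Sync, Grant, Init, Store}

{Done, Reset, Sync, Grant, Init, Store}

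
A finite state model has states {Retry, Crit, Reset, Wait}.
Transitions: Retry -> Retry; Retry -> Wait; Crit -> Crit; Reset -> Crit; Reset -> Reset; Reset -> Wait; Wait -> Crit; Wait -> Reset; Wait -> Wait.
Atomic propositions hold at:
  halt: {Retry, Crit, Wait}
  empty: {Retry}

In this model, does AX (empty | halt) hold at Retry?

Yes

Sat(empty | halt) = {Retry, Crit, Wait}
Sat(AX (empty | halt)) = {s : every successor in {Retry, Crit, Wait}} = {Retry, Crit}
Retry ∈ Sat(AX (empty | halt)) = {Retry, Crit}, so the formula holds at Retry.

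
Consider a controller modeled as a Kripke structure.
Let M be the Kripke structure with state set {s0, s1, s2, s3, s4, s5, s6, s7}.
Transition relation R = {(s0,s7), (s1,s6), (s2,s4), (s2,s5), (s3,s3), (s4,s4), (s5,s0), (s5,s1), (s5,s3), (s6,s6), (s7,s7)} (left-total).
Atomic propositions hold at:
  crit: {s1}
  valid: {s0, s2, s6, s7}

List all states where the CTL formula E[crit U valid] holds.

E[crit U valid]: least fixpoint, start Z0 = Sat(valid) = {s0, s2, s6, s7}, add states in Sat(crit) with some successor in Z. Z1 = {s0, s1, s2, s6, s7}; fixed.
Sat(E[crit U valid]) = {s0, s1, s2, s6, s7}

{s0, s1, s2, s6, s7}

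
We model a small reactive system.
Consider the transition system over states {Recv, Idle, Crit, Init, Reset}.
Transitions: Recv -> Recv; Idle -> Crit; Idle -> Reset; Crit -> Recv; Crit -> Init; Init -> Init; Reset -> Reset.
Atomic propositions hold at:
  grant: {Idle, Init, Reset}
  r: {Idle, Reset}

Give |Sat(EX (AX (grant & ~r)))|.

2

Sat(~r) = {Recv, Crit, Init}
Sat(grant & ~r) = {Init}
Sat(AX (grant & ~r)) = {s : every successor in {Init}} = {Init}
Sat(EX (AX (grant & ~r))) = {s : some successor in {Init}} = {Crit, Init}
|Sat(EX (AX (grant & ~r)))| = |{Crit, Init}| = 2.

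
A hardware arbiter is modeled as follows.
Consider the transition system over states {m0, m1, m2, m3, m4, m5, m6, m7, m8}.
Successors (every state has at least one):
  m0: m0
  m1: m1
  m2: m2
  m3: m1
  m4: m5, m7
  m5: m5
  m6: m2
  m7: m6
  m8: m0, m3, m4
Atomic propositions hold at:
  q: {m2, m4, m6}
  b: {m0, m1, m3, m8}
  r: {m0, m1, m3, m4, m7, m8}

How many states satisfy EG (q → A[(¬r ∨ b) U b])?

5

Sat(¬r) = {m2, m5, m6}
Sat(¬r ∨ b) = {m0, m1, m2, m3, m5, m6, m8}
A[(¬r ∨ b) U b]: least fixpoint, start Z0 = Sat(b) = {m0, m1, m3, m8}, add states in Sat(¬r ∨ b) with every successor in Z. Already a fixed point.
Sat(A[(¬r ∨ b) U b]) = {m0, m1, m3, m8}
Sat(q → A[(¬r ∨ b) U b]) = {m0, m1, m3, m5, m7, m8}
EG (q → A[(¬r ∨ b) U b]): greatest fixpoint, start Z0 = {m0, m1, m3, m5, m7, m8}, keep only states in Sat with some successor in Z. Z1 = {m0, m1, m3, m5, m8}; fixed.
Sat(EG (q → A[(¬r ∨ b) U b])) = {m0, m1, m3, m5, m8}
|Sat(EG (q → A[(¬r ∨ b) U b]))| = |{m0, m1, m3, m5, m8}| = 5.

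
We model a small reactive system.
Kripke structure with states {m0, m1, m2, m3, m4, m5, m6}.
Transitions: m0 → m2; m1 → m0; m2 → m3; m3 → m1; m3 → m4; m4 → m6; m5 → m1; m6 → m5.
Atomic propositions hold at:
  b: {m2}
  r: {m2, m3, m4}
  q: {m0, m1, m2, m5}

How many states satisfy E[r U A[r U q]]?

A[r U q]: least fixpoint, start Z0 = Sat(q) = {m0, m1, m2, m5}, add states in Sat(r) with every successor in Z. Already a fixed point.
Sat(A[r U q]) = {m0, m1, m2, m5}
E[r U A[r U q]]: least fixpoint, start Z0 = Sat(A[r U q]) = {m0, m1, m2, m5}, add states in Sat(r) with some successor in Z. Z1 = {m0, m1, m2, m3, m5}; fixed.
Sat(E[r U A[r U q]]) = {m0, m1, m2, m3, m5}
|Sat(E[r U A[r U q]])| = |{m0, m1, m2, m3, m5}| = 5.

5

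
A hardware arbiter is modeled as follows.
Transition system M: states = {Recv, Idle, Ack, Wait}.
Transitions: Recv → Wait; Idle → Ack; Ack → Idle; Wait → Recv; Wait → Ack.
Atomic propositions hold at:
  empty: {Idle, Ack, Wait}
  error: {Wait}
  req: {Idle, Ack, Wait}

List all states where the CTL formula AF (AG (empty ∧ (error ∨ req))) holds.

Sat(error ∨ req) = {Idle, Ack, Wait}
Sat(empty ∧ (error ∨ req)) = {Idle, Ack, Wait}
AG (empty ∧ (error ∨ req)): greatest fixpoint, start Z0 = {Idle, Ack, Wait}, keep only states in Sat with every successor in Z. Z1 = {Idle, Ack}; fixed.
Sat(AG (empty ∧ (error ∨ req))) = {Idle, Ack}
AF (AG (empty ∧ (error ∨ req))): least fixpoint, start Z0 = {Idle, Ack}, add states with every successor in Z. Already a fixed point.
Sat(AF (AG (empty ∧ (error ∨ req)))) = {Idle, Ack}

{Idle, Ack}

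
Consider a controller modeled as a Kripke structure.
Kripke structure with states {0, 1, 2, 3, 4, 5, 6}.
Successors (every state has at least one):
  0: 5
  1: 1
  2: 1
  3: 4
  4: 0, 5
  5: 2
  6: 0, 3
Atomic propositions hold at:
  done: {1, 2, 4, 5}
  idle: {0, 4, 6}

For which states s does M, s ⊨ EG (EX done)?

Sat(EX done) = {s : some successor in {1, 2, 4, 5}} = {0, 1, 2, 3, 4, 5}
EG (EX done): greatest fixpoint, start Z0 = {0, 1, 2, 3, 4, 5}, keep only states in Sat with some successor in Z. Already a fixed point.
Sat(EG (EX done)) = {0, 1, 2, 3, 4, 5}

{0, 1, 2, 3, 4, 5}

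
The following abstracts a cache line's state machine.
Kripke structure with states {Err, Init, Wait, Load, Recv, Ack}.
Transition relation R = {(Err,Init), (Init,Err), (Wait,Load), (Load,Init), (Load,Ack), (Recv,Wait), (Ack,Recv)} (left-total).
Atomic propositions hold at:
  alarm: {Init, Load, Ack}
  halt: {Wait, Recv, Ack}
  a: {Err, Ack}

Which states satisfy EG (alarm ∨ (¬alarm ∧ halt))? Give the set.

{Wait, Load, Recv, Ack}

Sat(¬alarm) = {Err, Wait, Recv}
Sat(¬alarm ∧ halt) = {Wait, Recv}
Sat(alarm ∨ (¬alarm ∧ halt)) = {Init, Wait, Load, Recv, Ack}
EG (alarm ∨ (¬alarm ∧ halt)): greatest fixpoint, start Z0 = {Init, Wait, Load, Recv, Ack}, keep only states in Sat with some successor in Z. Z1 = {Wait, Load, Recv, Ack}; fixed.
Sat(EG (alarm ∨ (¬alarm ∧ halt))) = {Wait, Load, Recv, Ack}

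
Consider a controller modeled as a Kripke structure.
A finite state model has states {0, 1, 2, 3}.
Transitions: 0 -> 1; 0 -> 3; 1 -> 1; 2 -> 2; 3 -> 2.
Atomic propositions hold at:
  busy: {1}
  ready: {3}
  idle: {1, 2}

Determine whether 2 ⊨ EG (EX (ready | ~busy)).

Sat(~busy) = {0, 2, 3}
Sat(ready | ~busy) = {0, 2, 3}
Sat(EX (ready | ~busy)) = {s : some successor in {0, 2, 3}} = {0, 2, 3}
EG (EX (ready | ~busy)): greatest fixpoint, start Z0 = {0, 2, 3}, keep only states in Sat with some successor in Z. Already a fixed point.
Sat(EG (EX (ready | ~busy))) = {0, 2, 3}
2 ∈ Sat(EG (EX (ready | ~busy))) = {0, 2, 3}, so the formula holds at 2.

Yes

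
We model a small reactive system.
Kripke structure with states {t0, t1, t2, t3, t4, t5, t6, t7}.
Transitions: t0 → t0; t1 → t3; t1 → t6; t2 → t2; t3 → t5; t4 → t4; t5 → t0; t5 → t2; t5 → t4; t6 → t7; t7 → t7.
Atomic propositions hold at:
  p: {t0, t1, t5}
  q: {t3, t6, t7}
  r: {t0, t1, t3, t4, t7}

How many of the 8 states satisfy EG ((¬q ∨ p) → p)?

6

Sat(¬q) = {t0, t1, t2, t4, t5}
Sat(¬q ∨ p) = {t0, t1, t2, t4, t5}
Sat((¬q ∨ p) → p) = {t0, t1, t3, t5, t6, t7}
EG ((¬q ∨ p) → p): greatest fixpoint, start Z0 = {t0, t1, t3, t5, t6, t7}, keep only states in Sat with some successor in Z. Already a fixed point.
Sat(EG ((¬q ∨ p) → p)) = {t0, t1, t3, t5, t6, t7}
|Sat(EG ((¬q ∨ p) → p))| = |{t0, t1, t3, t5, t6, t7}| = 6.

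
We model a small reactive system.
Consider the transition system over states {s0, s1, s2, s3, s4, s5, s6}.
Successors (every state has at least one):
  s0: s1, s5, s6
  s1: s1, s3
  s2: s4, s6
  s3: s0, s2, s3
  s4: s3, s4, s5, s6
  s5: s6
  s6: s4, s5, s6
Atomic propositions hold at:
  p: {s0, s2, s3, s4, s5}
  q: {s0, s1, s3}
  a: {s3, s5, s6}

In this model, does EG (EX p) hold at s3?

Yes

Sat(EX p) = {s : some successor in {s0, s2, s3, s4, s5}} = {s0, s1, s2, s3, s4, s6}
EG (EX p): greatest fixpoint, start Z0 = {s0, s1, s2, s3, s4, s6}, keep only states in Sat with some successor in Z. Already a fixed point.
Sat(EG (EX p)) = {s0, s1, s2, s3, s4, s6}
s3 ∈ Sat(EG (EX p)) = {s0, s1, s2, s3, s4, s6}, so the formula holds at s3.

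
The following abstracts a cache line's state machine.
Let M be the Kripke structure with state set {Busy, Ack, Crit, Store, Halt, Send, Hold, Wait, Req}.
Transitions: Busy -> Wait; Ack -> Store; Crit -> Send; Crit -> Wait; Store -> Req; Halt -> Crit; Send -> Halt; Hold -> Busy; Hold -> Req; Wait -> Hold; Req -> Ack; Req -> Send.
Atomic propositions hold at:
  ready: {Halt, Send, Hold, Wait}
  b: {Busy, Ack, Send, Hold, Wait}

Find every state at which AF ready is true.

{Busy, Crit, Halt, Send, Hold, Wait}

AF ready: least fixpoint, start Z0 = {Halt, Send, Hold, Wait}, add states with every successor in Z. Z1 = {Busy, Crit, Halt, Send, Hold, Wait}; fixed.
Sat(AF ready) = {Busy, Crit, Halt, Send, Hold, Wait}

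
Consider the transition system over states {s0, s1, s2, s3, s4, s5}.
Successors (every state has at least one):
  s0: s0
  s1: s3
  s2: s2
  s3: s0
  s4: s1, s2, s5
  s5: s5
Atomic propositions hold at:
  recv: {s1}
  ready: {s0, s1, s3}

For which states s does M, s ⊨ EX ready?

{s0, s1, s3, s4}

Sat(EX ready) = {s : some successor in {s0, s1, s3}} = {s0, s1, s3, s4}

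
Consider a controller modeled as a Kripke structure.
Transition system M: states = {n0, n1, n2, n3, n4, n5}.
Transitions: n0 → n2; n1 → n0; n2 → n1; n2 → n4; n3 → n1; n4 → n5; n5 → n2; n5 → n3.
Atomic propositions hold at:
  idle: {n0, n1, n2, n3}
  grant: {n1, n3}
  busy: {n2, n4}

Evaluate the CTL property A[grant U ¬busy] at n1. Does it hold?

Yes

Sat(¬busy) = {n0, n1, n3, n5}
A[grant U ¬busy]: least fixpoint, start Z0 = Sat(¬busy) = {n0, n1, n3, n5}, add states in Sat(grant) with every successor in Z. Already a fixed point.
Sat(A[grant U ¬busy]) = {n0, n1, n3, n5}
n1 ∈ Sat(A[grant U ¬busy]) = {n0, n1, n3, n5}, so the formula holds at n1.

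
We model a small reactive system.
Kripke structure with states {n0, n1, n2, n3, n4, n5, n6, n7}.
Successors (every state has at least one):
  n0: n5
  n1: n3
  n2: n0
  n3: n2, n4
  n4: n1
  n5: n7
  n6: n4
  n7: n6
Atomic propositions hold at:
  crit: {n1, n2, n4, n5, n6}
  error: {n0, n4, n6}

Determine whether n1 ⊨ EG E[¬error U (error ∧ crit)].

Yes

Sat(¬error) = {n1, n2, n3, n5, n7}
Sat(error ∧ crit) = {n4, n6}
E[¬error U (error ∧ crit)]: least fixpoint, start Z0 = Sat((error ∧ crit)) = {n4, n6}, add states in Sat(¬error) with some successor in Z. Z1 = {n3, n4, n6, n7}; Z2 = {n1, n3, n4, n5, n6, n7}; fixed.
Sat(E[¬error U (error ∧ crit)]) = {n1, n3, n4, n5, n6, n7}
EG E[¬error U (error ∧ crit)]: greatest fixpoint, start Z0 = {n1, n3, n4, n5, n6, n7}, keep only states in Sat with some successor in Z. Already a fixed point.
Sat(EG E[¬error U (error ∧ crit)]) = {n1, n3, n4, n5, n6, n7}
n1 ∈ Sat(EG E[¬error U (error ∧ crit)]) = {n1, n3, n4, n5, n6, n7}, so the formula holds at n1.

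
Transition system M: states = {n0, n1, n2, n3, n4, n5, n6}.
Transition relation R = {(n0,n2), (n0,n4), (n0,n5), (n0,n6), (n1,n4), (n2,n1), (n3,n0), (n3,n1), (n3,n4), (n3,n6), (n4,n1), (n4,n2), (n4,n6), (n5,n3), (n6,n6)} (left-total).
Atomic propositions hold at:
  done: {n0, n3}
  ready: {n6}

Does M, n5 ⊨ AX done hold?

Yes

Sat(AX done) = {s : every successor in {n0, n3}} = {n5}
n5 ∈ Sat(AX done) = {n5}, so the formula holds at n5.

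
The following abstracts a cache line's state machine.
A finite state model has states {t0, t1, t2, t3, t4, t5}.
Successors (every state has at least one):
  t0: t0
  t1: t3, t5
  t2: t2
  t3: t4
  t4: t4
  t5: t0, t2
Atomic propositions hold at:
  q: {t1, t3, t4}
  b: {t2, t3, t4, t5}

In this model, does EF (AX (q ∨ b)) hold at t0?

No

Sat(q ∨ b) = {t1, t2, t3, t4, t5}
Sat(AX (q ∨ b)) = {s : every successor in {t1, t2, t3, t4, t5}} = {t1, t2, t3, t4}
EF (AX (q ∨ b)): least fixpoint, start Z0 = {t1, t2, t3, t4}, add states with some successor in Z. Z1 = {t1, t2, t3, t4, t5}; fixed.
Sat(EF (AX (q ∨ b))) = {t1, t2, t3, t4, t5}
t0 ∉ Sat(EF (AX (q ∨ b))) = {t1, t2, t3, t4, t5}, so the formula does not hold at t0.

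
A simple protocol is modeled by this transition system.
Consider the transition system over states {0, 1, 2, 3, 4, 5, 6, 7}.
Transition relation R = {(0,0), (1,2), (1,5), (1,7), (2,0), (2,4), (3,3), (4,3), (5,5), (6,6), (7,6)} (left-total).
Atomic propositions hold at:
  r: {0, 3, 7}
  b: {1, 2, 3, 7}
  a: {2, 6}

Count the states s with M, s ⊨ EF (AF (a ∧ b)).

Sat(a ∧ b) = {2}
AF (a ∧ b): least fixpoint, start Z0 = {2}, add states with every successor in Z. Already a fixed point.
Sat(AF (a ∧ b)) = {2}
EF (AF (a ∧ b)): least fixpoint, start Z0 = {2}, add states with some successor in Z. Z1 = {1, 2}; fixed.
Sat(EF (AF (a ∧ b))) = {1, 2}
|Sat(EF (AF (a ∧ b)))| = |{1, 2}| = 2.

2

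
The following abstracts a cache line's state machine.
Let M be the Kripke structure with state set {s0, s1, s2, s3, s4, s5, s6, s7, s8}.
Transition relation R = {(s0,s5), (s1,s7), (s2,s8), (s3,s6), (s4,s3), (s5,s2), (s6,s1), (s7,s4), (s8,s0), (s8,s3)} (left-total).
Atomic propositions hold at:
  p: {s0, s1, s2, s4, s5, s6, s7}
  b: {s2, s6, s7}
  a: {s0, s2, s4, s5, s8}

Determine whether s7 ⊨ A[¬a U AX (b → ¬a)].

Sat(¬a) = {s1, s3, s6, s7}
Sat(b → ¬a) = {s0, s1, s3, s4, s5, s6, s7, s8}
Sat(AX (b → ¬a)) = {s : every successor in {s0, s1, s3, s4, s5, s6, s7, s8}} = {s0, s1, s2, s3, s4, s6, s7, s8}
A[¬a U AX (b → ¬a)]: least fixpoint, start Z0 = Sat(AX (b → ¬a)) = {s0, s1, s2, s3, s4, s6, s7, s8}, add states in Sat(¬a) with every successor in Z. Already a fixed point.
Sat(A[¬a U AX (b → ¬a)]) = {s0, s1, s2, s3, s4, s6, s7, s8}
s7 ∈ Sat(A[¬a U AX (b → ¬a)]) = {s0, s1, s2, s3, s4, s6, s7, s8}, so the formula holds at s7.

Yes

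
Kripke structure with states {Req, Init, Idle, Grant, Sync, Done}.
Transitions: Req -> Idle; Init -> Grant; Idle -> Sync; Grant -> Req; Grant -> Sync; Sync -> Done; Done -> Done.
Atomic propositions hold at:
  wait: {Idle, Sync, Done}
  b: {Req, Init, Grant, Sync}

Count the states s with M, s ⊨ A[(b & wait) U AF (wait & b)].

5

Sat(b & wait) = {Sync}
Sat(wait & b) = {Sync}
AF (wait & b): least fixpoint, start Z0 = {Sync}, add states with every successor in Z. Z1 = {Idle, Sync}; Z2 = {Req, Idle, Sync}; Z3 = {Req, Idle, Grant, Sync}; Z4 = {Req, Init, Idle, Grant, Sync}; fixed.
Sat(AF (wait & b)) = {Req, Init, Idle, Grant, Sync}
A[(b & wait) U AF (wait & b)]: least fixpoint, start Z0 = Sat(AF (wait & b)) = {Req, Init, Idle, Grant, Sync}, add states in Sat(b & wait) with every successor in Z. Already a fixed point.
Sat(A[(b & wait) U AF (wait & b)]) = {Req, Init, Idle, Grant, Sync}
|Sat(A[(b & wait) U AF (wait & b)])| = |{Req, Init, Idle, Grant, Sync}| = 5.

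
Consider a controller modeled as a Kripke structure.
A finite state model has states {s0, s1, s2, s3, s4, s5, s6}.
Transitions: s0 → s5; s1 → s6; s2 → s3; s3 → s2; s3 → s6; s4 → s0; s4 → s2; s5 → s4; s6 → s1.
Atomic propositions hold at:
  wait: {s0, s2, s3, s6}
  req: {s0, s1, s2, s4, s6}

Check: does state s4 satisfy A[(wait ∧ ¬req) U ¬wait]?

Yes

Sat(¬req) = {s3, s5}
Sat(wait ∧ ¬req) = {s3}
Sat(¬wait) = {s1, s4, s5}
A[(wait ∧ ¬req) U ¬wait]: least fixpoint, start Z0 = Sat(¬wait) = {s1, s4, s5}, add states in Sat(wait ∧ ¬req) with every successor in Z. Already a fixed point.
Sat(A[(wait ∧ ¬req) U ¬wait]) = {s1, s4, s5}
s4 ∈ Sat(A[(wait ∧ ¬req) U ¬wait]) = {s1, s4, s5}, so the formula holds at s4.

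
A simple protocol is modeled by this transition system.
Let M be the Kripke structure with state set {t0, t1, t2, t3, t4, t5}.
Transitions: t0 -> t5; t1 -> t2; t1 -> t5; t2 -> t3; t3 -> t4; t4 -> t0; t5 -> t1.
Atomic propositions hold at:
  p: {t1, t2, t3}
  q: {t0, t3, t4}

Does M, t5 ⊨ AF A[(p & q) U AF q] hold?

No

Sat(p & q) = {t3}
AF q: least fixpoint, start Z0 = {t0, t3, t4}, add states with every successor in Z. Z1 = {t0, t2, t3, t4}; fixed.
Sat(AF q) = {t0, t2, t3, t4}
A[(p & q) U AF q]: least fixpoint, start Z0 = Sat(AF q) = {t0, t2, t3, t4}, add states in Sat(p & q) with every successor in Z. Already a fixed point.
Sat(A[(p & q) U AF q]) = {t0, t2, t3, t4}
AF A[(p & q) U AF q]: least fixpoint, start Z0 = {t0, t2, t3, t4}, add states with every successor in Z. Already a fixed point.
Sat(AF A[(p & q) U AF q]) = {t0, t2, t3, t4}
t5 ∉ Sat(AF A[(p & q) U AF q]) = {t0, t2, t3, t4}, so the formula does not hold at t5.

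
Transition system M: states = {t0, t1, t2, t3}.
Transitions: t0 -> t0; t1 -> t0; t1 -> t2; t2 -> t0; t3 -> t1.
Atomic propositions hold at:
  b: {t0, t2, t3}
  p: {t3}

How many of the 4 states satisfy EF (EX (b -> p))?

1

Sat(b -> p) = {t1, t3}
Sat(EX (b -> p)) = {s : some successor in {t1, t3}} = {t3}
EF (EX (b -> p)): least fixpoint, start Z0 = {t3}, add states with some successor in Z. Already a fixed point.
Sat(EF (EX (b -> p))) = {t3}
|Sat(EF (EX (b -> p)))| = |{t3}| = 1.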